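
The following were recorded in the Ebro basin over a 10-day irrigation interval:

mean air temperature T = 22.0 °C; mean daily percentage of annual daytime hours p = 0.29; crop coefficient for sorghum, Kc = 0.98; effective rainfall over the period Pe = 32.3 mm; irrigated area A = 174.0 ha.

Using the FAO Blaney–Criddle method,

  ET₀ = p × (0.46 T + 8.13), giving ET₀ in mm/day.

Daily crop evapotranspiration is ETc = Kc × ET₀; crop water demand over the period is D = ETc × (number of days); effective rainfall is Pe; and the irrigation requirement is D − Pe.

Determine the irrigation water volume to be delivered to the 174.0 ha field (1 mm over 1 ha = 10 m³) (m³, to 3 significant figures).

34000 m³

ET₀ = 0.29 × (0.46 × 22.0 + 8.13) = 0.29 × 18.250 = 5.2925 mm/d
ETc = Kc × ET₀ = 0.98 × 5.2925 = 5.1867 mm/d
Crop demand D = ETc × 10 d = 5.1867 × 10 = 51.867 mm
D − Pe = 51.867 − 32.3 = 19.567 mm
Volume = 19.567 mm × 174.0 ha × 10 = 34046.6 m³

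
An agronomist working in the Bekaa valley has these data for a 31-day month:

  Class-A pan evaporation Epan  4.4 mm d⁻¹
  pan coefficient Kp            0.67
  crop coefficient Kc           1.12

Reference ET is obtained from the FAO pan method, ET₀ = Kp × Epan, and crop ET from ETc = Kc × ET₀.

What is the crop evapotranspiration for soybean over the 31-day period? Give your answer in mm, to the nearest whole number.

ET₀ = 0.67 × 4.4 = 2.9480 mm/d
ETc = Kc × ET₀ = 1.12 × 2.9480 = 3.3018 mm/d
Over 31 days: 3.3018 × 31 = 102.356 mm

102 mm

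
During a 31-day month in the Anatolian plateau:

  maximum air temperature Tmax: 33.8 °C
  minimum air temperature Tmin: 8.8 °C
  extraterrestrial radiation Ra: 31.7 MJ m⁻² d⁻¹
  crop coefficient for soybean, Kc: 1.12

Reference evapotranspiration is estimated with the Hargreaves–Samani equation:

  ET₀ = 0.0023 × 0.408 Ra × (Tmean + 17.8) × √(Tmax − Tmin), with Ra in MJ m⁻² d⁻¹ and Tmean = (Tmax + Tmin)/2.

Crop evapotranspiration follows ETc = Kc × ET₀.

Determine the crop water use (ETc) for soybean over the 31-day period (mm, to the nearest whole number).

202 mm

Tmean = (33.8 + 8.8)/2 = 21.30 °C
0.408 Ra = 0.408 × 31.7 = 12.9336 mm/d equivalent
ET₀ = 0.0023 × 12.9336 × (21.30 + 17.8) × √25.0 = 0.0023 × 12.9336 × 39.10 × 5.0000 = 5.8156 mm/d
ETc = Kc × ET₀ = 1.12 × 5.8156 = 6.5135 mm/d
Over 31 days: 6.5135 × 31 = 201.919 mm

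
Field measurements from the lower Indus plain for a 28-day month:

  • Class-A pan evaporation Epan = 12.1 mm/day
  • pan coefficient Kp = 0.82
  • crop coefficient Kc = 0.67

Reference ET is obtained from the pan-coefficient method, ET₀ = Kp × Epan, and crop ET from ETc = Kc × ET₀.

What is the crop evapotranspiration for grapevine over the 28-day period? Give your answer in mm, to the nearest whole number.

186 mm

ET₀ = 0.82 × 12.1 = 9.9220 mm/d
ETc = Kc × ET₀ = 0.67 × 9.9220 = 6.6477 mm/d
Over 28 days: 6.6477 × 28 = 186.136 mm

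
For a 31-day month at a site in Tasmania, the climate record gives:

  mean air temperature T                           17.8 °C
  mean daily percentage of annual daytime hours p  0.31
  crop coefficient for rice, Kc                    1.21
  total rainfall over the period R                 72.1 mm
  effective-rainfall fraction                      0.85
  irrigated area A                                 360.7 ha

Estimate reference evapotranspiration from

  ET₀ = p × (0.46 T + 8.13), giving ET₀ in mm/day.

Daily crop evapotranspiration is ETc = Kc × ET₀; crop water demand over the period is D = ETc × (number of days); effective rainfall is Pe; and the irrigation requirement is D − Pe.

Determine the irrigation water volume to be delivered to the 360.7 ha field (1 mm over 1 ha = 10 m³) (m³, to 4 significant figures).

463400 m³

ET₀ = 0.31 × (0.46 × 17.8 + 8.13) = 0.31 × 16.318 = 5.0586 mm/d
ETc = Kc × ET₀ = 1.21 × 5.0586 = 6.1209 mm/d
Crop demand D = ETc × 31 d = 6.1209 × 31 = 189.748 mm
Pe = 0.85 × 72.1 = 61.285 mm
D − Pe = 189.748 − 61.285 = 128.463 mm
Volume = 128.463 mm × 360.7 ha × 10 = 463366.0 m³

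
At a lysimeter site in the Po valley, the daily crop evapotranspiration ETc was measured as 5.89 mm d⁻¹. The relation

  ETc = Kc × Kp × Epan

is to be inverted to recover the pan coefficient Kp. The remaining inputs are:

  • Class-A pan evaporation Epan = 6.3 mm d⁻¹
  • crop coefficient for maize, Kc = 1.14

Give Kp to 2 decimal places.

ETc = Kc × Kp × Epan  ⇒  Kp = ETc / (Kc × Epan)
Kp = 5.89 / (1.14 × 6.3) = 5.89 / 7.182 = 0.8201

0.82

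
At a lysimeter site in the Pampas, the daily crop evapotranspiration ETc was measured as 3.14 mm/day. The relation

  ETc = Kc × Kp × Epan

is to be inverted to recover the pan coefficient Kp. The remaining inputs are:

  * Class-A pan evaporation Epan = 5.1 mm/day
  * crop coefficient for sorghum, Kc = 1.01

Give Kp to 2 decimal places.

0.61

ETc = Kc × Kp × Epan  ⇒  Kp = ETc / (Kc × Epan)
Kp = 3.14 / (1.01 × 5.1) = 3.14 / 5.151 = 0.6096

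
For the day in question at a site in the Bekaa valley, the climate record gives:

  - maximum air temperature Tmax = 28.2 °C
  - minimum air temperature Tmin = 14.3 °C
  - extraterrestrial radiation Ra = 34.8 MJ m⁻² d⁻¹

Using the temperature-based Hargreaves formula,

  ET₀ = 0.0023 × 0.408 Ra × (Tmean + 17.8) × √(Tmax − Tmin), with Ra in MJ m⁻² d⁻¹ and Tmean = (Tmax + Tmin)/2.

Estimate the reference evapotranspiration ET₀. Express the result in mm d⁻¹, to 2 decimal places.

Tmean = (28.2 + 14.3)/2 = 21.25 °C
0.408 Ra = 0.408 × 34.8 = 14.1984 mm/d equivalent
ET₀ = 0.0023 × 14.1984 × (21.25 + 17.8) × √13.9 = 0.0023 × 14.1984 × 39.05 × 3.7283 = 4.7544 mm/d

4.75 mm d⁻¹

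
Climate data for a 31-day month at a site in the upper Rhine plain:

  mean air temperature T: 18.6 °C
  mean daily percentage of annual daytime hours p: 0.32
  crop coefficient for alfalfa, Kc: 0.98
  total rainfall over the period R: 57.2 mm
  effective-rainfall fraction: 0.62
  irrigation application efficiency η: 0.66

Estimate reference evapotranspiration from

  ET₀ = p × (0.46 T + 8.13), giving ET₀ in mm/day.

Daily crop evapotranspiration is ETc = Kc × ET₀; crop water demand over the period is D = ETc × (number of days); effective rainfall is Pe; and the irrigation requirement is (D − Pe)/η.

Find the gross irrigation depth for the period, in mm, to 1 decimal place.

ET₀ = 0.32 × (0.46 × 18.6 + 8.13) = 0.32 × 16.686 = 5.3395 mm/d
ETc = Kc × ET₀ = 0.98 × 5.3395 = 5.2327 mm/d
Crop demand D = ETc × 31 d = 5.2327 × 31 = 162.214 mm
Pe = 0.62 × 57.2 = 35.464 mm
D − Pe = 162.214 − 35.464 = 126.750 mm
Gross irrigation = 126.750 / 0.66 = 192.045 mm

192.0 mm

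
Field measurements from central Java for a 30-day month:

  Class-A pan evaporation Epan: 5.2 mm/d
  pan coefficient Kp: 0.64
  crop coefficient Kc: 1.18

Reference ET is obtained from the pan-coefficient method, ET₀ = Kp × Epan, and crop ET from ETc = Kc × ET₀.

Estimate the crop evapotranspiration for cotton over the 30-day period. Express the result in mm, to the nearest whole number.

118 mm

ET₀ = 0.64 × 5.2 = 3.3280 mm/d
ETc = Kc × ET₀ = 1.18 × 3.3280 = 3.9270 mm/d
Over 30 days: 3.9270 × 30 = 117.810 mm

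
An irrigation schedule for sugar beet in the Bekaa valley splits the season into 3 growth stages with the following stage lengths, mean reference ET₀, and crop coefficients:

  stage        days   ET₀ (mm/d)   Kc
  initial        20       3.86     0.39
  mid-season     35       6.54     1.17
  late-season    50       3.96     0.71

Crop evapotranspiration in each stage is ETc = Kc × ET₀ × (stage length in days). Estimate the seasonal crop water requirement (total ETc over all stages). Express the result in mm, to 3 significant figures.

439 mm

initial: 0.39 × 3.86 × 20 = 30.11 mm
mid-season: 1.17 × 6.54 × 35 = 267.81 mm
late-season: 0.71 × 3.96 × 50 = 140.58 mm
Seasonal total = 438.50 mm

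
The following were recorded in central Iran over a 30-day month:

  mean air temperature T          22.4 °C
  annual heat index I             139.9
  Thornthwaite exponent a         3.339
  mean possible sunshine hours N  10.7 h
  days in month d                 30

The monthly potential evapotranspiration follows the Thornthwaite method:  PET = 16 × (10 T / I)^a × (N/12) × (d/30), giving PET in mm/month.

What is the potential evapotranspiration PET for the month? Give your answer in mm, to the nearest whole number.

69 mm

10T/I = 10 × 22.4 / 139.9 = 1.6011
(10T/I)^a = 1.6011^3.339 = 4.8145
Uncorrected PET = 16 × 4.8145 = 77.032 mm
Correction = (N/12)(d/30) = (10.7/12)(30/30) = 0.8917
PET = 77.032 × 0.8917 = 68.689 mm/month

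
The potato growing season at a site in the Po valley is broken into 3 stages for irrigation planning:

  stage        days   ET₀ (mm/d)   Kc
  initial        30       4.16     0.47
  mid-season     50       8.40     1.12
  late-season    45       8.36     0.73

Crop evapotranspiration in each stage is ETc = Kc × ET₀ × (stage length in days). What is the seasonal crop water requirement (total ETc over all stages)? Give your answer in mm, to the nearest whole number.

804 mm

initial: 0.47 × 4.16 × 30 = 58.66 mm
mid-season: 1.12 × 8.40 × 50 = 470.40 mm
late-season: 0.73 × 8.36 × 45 = 274.63 mm
Seasonal total = 803.69 mm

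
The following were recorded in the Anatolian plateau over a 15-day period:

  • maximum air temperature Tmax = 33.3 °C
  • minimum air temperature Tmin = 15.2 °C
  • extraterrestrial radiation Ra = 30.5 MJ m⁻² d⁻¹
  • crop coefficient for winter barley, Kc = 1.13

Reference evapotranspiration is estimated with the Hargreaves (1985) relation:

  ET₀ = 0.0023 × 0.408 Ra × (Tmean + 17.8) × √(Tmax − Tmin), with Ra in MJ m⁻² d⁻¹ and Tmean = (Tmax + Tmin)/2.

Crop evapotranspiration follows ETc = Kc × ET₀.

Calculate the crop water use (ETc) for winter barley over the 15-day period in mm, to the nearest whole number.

Tmean = (33.3 + 15.2)/2 = 24.25 °C
0.408 Ra = 0.408 × 30.5 = 12.4440 mm/d equivalent
ET₀ = 0.0023 × 12.4440 × (24.25 + 17.8) × √18.1 = 0.0023 × 12.4440 × 42.05 × 4.2544 = 5.1203 mm/d
ETc = Kc × ET₀ = 1.13 × 5.1203 = 5.7859 mm/d
Over 15 days: 5.7859 × 15 = 86.789 mm

87 mm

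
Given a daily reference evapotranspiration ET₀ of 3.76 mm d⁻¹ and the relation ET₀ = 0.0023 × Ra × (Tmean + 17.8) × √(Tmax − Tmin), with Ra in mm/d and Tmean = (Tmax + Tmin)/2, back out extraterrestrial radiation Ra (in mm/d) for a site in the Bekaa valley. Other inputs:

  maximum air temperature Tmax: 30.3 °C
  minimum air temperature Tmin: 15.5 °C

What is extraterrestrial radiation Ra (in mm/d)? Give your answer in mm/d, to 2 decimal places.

10.44 mm/d

Tmean = 22.90 °C; √ΔT = 3.8471
Ra = ET₀ / [0.0023 × (Tmean+17.8) × √ΔT] = 3.76 / (0.0023 × 40.70 × 3.8471) = 10.441 mm/d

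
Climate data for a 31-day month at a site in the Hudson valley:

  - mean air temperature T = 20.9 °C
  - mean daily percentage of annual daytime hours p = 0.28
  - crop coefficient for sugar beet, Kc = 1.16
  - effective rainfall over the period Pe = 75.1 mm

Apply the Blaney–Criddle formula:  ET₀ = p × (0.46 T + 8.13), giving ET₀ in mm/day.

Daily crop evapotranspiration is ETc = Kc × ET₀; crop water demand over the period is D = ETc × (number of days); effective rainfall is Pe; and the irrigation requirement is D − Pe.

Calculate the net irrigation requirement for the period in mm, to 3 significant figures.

104 mm

ET₀ = 0.28 × (0.46 × 20.9 + 8.13) = 0.28 × 17.744 = 4.9683 mm/d
ETc = Kc × ET₀ = 1.16 × 4.9683 = 5.7632 mm/d
Crop demand D = ETc × 31 d = 5.7632 × 31 = 178.659 mm
D − Pe = 178.659 − 75.1 = 103.559 mm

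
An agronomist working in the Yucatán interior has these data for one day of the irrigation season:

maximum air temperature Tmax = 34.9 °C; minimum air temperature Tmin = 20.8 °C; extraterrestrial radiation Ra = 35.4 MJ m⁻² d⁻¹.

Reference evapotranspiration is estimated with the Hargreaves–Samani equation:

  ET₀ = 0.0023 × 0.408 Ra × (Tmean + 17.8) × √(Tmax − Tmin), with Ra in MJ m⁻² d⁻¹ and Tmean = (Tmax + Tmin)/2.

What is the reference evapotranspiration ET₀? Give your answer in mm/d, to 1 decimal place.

Tmean = (34.9 + 20.8)/2 = 27.85 °C
0.408 Ra = 0.408 × 35.4 = 14.4432 mm/d equivalent
ET₀ = 0.0023 × 14.4432 × (27.85 + 17.8) × √14.1 = 0.0023 × 14.4432 × 45.65 × 3.7550 = 5.6943 mm/d

5.7 mm/d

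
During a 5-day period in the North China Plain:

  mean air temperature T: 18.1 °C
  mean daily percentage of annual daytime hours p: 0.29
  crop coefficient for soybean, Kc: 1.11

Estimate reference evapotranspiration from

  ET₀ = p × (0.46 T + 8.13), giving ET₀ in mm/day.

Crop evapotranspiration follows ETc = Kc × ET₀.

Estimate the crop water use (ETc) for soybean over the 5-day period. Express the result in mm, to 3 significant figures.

ET₀ = 0.29 × (0.46 × 18.1 + 8.13) = 0.29 × 16.456 = 4.7722 mm/d
ETc = Kc × ET₀ = 1.11 × 4.7722 = 5.2971 mm/d
Over 5 days: 5.2971 × 5 = 26.486 mm

26.5 mm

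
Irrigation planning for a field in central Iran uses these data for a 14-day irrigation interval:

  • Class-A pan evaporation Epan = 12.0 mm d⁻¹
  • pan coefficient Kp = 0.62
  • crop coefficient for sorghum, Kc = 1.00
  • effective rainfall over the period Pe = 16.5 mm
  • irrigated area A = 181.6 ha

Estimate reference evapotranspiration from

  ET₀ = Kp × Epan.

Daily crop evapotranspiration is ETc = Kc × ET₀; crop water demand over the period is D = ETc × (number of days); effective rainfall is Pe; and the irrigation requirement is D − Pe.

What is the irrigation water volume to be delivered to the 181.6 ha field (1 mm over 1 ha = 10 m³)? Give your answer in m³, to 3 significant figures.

159000 m³

ET₀ = 0.62 × 12.0 = 7.4400 mm/d
ETc = Kc × ET₀ = 1.00 × 7.4400 = 7.4400 mm/d
Crop demand D = ETc × 14 d = 7.4400 × 14 = 104.160 mm
D − Pe = 104.160 − 16.5 = 87.660 mm
Volume = 87.660 mm × 181.6 ha × 10 = 159190.6 m³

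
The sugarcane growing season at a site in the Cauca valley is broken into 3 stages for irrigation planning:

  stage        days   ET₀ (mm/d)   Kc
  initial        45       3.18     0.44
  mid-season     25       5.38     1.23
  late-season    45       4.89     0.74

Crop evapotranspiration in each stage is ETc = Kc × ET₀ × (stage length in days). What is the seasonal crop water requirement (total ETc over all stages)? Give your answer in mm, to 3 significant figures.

initial: 0.44 × 3.18 × 45 = 62.96 mm
mid-season: 1.23 × 5.38 × 25 = 165.44 mm
late-season: 0.74 × 4.89 × 45 = 162.84 mm
Seasonal total = 391.24 mm

391 mm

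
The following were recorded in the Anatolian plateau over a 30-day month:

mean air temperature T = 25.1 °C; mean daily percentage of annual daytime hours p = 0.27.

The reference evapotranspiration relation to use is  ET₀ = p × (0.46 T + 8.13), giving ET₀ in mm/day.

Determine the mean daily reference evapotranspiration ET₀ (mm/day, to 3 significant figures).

5.31 mm/day

ET₀ = 0.27 × (0.46 × 25.1 + 8.13) = 0.27 × 19.676 = 5.3125 mm/d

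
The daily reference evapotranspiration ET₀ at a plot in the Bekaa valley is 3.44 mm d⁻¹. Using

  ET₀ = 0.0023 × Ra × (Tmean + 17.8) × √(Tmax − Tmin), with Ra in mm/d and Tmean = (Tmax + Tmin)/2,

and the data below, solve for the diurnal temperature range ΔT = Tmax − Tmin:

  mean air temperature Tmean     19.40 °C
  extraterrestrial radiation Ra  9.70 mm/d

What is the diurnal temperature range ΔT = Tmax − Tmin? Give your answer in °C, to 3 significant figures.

17.2 °C

√ΔT = ET₀ / [0.0023 × Ra × (Tmean+17.8)] = 3.44 / (0.0023 × 9.70 × 37.20) = 4.1449
ΔT = 4.1449² = 17.180 °C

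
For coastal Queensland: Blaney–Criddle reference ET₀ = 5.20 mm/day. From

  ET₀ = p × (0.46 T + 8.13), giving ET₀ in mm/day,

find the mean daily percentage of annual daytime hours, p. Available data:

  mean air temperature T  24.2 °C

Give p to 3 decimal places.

p = ET₀ / (0.46 T + 8.13) = 5.20 / (0.46 × 24.2 + 8.13) = 5.20 / 19.262 = 0.2700

0.270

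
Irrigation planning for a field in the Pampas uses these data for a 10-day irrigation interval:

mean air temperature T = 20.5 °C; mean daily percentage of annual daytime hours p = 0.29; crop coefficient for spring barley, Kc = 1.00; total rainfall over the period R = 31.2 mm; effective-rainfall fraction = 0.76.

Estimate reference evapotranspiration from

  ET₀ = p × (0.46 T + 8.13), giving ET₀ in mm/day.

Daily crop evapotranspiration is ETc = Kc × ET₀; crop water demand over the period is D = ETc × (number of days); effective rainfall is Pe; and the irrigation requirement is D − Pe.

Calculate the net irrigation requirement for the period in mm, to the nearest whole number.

27 mm

ET₀ = 0.29 × (0.46 × 20.5 + 8.13) = 0.29 × 17.560 = 5.0924 mm/d
ETc = Kc × ET₀ = 1.00 × 5.0924 = 5.0924 mm/d
Crop demand D = ETc × 10 d = 5.0924 × 10 = 50.924 mm
Pe = 0.76 × 31.2 = 23.712 mm
D − Pe = 50.924 − 23.712 = 27.212 mm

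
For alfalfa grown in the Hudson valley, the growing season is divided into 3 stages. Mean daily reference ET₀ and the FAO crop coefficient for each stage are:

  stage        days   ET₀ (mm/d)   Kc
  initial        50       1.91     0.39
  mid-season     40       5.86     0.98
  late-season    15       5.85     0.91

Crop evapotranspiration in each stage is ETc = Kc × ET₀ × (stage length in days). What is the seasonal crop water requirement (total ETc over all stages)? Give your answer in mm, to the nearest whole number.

347 mm

initial: 0.39 × 1.91 × 50 = 37.25 mm
mid-season: 0.98 × 5.86 × 40 = 229.71 mm
late-season: 0.91 × 5.85 × 15 = 79.85 mm
Seasonal total = 346.81 mm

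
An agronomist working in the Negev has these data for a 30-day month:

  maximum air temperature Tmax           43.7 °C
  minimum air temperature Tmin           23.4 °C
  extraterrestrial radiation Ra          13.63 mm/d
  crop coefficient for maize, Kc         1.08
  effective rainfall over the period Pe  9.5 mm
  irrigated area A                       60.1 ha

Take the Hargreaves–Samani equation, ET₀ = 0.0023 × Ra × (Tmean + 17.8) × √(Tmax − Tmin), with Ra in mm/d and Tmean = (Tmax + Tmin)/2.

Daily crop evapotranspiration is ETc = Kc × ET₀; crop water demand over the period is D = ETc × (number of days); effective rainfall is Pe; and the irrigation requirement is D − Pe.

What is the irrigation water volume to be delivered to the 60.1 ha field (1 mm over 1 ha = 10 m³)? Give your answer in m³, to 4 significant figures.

135500 m³

Tmean = (43.7 + 23.4)/2 = 33.55 °C
ET₀ = 0.0023 × 13.63 × (33.55 + 17.8) × √20.3 = 0.0023 × 13.63 × 51.35 × 4.5056 = 7.2530 mm/d
ETc = Kc × ET₀ = 1.08 × 7.2530 = 7.8332 mm/d
Crop demand D = ETc × 30 d = 7.8332 × 30 = 234.996 mm
D − Pe = 234.996 − 9.5 = 225.496 mm
Volume = 225.496 mm × 60.1 ha × 10 = 135523.1 m³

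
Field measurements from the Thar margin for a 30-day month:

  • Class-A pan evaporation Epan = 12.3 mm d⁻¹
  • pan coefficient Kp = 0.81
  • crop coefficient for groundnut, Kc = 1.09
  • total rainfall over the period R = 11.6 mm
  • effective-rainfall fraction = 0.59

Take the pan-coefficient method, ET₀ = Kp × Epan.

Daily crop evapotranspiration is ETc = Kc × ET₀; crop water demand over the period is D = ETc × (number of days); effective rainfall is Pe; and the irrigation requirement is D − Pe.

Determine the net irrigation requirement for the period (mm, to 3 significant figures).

319 mm

ET₀ = 0.81 × 12.3 = 9.9630 mm/d
ETc = Kc × ET₀ = 1.09 × 9.9630 = 10.8597 mm/d
Crop demand D = ETc × 30 d = 10.8597 × 30 = 325.791 mm
Pe = 0.59 × 11.6 = 6.844 mm
D − Pe = 325.791 − 6.844 = 318.947 mm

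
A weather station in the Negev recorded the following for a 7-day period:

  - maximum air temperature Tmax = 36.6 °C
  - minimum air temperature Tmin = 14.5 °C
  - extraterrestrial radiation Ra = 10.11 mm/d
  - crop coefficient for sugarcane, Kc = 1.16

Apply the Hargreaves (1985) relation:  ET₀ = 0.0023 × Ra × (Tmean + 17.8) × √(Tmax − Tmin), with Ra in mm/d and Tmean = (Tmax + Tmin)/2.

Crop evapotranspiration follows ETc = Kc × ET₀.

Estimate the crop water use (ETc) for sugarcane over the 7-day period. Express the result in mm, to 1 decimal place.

Tmean = (36.6 + 14.5)/2 = 25.55 °C
ET₀ = 0.0023 × 10.11 × (25.55 + 17.8) × √22.1 = 0.0023 × 10.11 × 43.35 × 4.7011 = 4.7388 mm/d
ETc = Kc × ET₀ = 1.16 × 4.7388 = 5.4970 mm/d
Over 7 days: 5.4970 × 7 = 38.479 mm

38.5 mm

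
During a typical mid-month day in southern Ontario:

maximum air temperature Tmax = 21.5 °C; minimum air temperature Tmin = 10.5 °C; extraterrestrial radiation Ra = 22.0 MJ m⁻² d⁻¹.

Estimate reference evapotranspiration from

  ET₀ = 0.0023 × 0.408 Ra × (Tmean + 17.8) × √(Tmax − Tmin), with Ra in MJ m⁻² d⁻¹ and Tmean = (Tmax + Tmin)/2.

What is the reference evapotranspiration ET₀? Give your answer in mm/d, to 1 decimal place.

Tmean = (21.5 + 10.5)/2 = 16.00 °C
0.408 Ra = 0.408 × 22.0 = 8.9760 mm/d equivalent
ET₀ = 0.0023 × 8.9760 × (16.00 + 17.8) × √11.0 = 0.0023 × 8.9760 × 33.80 × 3.3166 = 2.3143 mm/d

2.3 mm/d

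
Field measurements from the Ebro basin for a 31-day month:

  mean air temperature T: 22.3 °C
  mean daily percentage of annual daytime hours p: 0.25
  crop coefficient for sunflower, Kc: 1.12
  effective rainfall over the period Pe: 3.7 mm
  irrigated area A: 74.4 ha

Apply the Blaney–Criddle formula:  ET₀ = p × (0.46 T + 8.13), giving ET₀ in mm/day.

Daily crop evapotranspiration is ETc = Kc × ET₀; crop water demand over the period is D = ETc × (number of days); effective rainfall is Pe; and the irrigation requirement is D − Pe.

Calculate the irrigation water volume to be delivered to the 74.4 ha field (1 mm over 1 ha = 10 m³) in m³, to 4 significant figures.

116000 m³

ET₀ = 0.25 × (0.46 × 22.3 + 8.13) = 0.25 × 18.388 = 4.5970 mm/d
ETc = Kc × ET₀ = 1.12 × 4.5970 = 5.1486 mm/d
Crop demand D = ETc × 31 d = 5.1486 × 31 = 159.607 mm
D − Pe = 159.607 − 3.7 = 155.907 mm
Volume = 155.907 mm × 74.4 ha × 10 = 115994.8 m³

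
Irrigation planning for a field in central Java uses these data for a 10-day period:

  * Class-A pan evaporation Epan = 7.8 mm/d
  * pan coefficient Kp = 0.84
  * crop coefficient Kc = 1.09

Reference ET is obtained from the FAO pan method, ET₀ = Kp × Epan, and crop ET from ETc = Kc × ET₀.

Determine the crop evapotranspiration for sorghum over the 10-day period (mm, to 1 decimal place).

ET₀ = 0.84 × 7.8 = 6.5520 mm/d
ETc = Kc × ET₀ = 1.09 × 6.5520 = 7.1417 mm/d
Over 10 days: 7.1417 × 10 = 71.417 mm

71.4 mm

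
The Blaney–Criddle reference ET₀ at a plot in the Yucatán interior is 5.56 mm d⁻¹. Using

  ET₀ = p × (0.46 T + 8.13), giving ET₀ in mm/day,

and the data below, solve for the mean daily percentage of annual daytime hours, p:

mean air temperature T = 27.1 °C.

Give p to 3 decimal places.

0.270

p = ET₀ / (0.46 T + 8.13) = 5.56 / (0.46 × 27.1 + 8.13) = 5.56 / 20.596 = 0.2700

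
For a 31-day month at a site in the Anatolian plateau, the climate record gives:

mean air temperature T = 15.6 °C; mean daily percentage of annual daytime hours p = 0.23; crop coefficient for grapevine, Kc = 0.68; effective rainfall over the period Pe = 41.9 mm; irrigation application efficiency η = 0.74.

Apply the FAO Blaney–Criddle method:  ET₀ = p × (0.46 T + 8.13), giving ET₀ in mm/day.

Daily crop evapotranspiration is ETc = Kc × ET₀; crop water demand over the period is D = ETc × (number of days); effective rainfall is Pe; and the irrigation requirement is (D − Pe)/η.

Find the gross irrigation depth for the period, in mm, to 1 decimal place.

ET₀ = 0.23 × (0.46 × 15.6 + 8.13) = 0.23 × 15.306 = 3.5204 mm/d
ETc = Kc × ET₀ = 0.68 × 3.5204 = 2.3939 mm/d
Crop demand D = ETc × 31 d = 2.3939 × 31 = 74.211 mm
D − Pe = 74.211 − 41.9 = 32.311 mm
Gross irrigation = 32.311 / 0.74 = 43.664 mm

43.7 mm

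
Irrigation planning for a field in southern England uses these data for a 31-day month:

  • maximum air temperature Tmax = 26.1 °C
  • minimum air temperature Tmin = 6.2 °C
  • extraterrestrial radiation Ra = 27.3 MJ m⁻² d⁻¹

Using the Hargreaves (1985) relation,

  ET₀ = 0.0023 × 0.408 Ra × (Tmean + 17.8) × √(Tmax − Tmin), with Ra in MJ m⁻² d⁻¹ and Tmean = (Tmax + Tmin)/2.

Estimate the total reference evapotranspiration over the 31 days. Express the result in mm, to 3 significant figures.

120 mm

Tmean = (26.1 + 6.2)/2 = 16.15 °C
0.408 Ra = 0.408 × 27.3 = 11.1384 mm/d equivalent
ET₀ = 0.0023 × 11.1384 × (16.15 + 17.8) × √19.9 = 0.0023 × 11.1384 × 33.95 × 4.4609 = 3.8798 mm/d
Over 31 days: 3.8798 × 31 = 120.274 mm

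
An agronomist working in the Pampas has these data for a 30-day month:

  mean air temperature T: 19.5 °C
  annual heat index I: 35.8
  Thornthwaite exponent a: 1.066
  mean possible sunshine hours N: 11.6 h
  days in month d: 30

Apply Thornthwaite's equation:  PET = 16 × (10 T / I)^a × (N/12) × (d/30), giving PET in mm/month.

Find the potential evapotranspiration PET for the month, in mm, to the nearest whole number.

10T/I = 10 × 19.5 / 35.8 = 5.4469
(10T/I)^a = 5.4469^1.066 = 6.0917
Uncorrected PET = 16 × 6.0917 = 97.467 mm
Correction = (N/12)(d/30) = (11.6/12)(30/30) = 0.9667
PET = 97.467 × 0.9667 = 94.221 mm/month

94 mm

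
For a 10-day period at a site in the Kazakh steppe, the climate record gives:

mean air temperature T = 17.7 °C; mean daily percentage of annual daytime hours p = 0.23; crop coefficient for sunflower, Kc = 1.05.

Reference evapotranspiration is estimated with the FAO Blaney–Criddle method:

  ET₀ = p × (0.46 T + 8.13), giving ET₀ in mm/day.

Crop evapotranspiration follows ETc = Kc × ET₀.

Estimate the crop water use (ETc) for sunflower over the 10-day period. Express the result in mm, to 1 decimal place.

39.3 mm

ET₀ = 0.23 × (0.46 × 17.7 + 8.13) = 0.23 × 16.272 = 3.7426 mm/d
ETc = Kc × ET₀ = 1.05 × 3.7426 = 3.9297 mm/d
Over 10 days: 3.9297 × 10 = 39.297 mm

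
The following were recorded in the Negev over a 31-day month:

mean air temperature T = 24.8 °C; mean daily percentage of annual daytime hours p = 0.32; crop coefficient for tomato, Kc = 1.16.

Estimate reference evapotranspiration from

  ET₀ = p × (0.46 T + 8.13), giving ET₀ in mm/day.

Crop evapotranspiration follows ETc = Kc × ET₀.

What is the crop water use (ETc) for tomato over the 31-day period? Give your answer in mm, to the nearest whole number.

225 mm

ET₀ = 0.32 × (0.46 × 24.8 + 8.13) = 0.32 × 19.538 = 6.2522 mm/d
ETc = Kc × ET₀ = 1.16 × 6.2522 = 7.2526 mm/d
Over 31 days: 7.2526 × 31 = 224.831 mm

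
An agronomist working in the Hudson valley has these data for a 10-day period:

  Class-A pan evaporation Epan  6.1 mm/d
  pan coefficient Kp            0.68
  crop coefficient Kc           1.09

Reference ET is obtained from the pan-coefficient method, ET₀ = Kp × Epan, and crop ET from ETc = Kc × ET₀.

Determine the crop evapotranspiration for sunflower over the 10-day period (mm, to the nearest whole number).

45 mm

ET₀ = 0.68 × 6.1 = 4.1480 mm/d
ETc = Kc × ET₀ = 1.09 × 4.1480 = 4.5213 mm/d
Over 10 days: 4.5213 × 10 = 45.213 mm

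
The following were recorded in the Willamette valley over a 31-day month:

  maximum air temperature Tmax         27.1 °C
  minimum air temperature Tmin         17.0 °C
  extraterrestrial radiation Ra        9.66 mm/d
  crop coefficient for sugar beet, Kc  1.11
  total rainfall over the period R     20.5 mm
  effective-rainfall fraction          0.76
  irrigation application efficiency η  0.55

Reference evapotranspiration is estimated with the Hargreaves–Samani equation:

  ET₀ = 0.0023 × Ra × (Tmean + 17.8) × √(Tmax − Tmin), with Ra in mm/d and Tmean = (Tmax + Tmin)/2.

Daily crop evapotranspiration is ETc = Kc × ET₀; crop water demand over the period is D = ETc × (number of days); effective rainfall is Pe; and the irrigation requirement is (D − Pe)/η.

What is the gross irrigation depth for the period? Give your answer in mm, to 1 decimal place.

Tmean = (27.1 + 17.0)/2 = 22.05 °C
ET₀ = 0.0023 × 9.66 × (22.05 + 17.8) × √10.1 = 0.0023 × 9.66 × 39.85 × 3.1780 = 2.8138 mm/d
ETc = Kc × ET₀ = 1.11 × 2.8138 = 3.1233 mm/d
Crop demand D = ETc × 31 d = 3.1233 × 31 = 96.822 mm
Pe = 0.76 × 20.5 = 15.580 mm
D − Pe = 96.822 − 15.580 = 81.242 mm
Gross irrigation = 81.242 / 0.55 = 147.713 mm

147.7 mm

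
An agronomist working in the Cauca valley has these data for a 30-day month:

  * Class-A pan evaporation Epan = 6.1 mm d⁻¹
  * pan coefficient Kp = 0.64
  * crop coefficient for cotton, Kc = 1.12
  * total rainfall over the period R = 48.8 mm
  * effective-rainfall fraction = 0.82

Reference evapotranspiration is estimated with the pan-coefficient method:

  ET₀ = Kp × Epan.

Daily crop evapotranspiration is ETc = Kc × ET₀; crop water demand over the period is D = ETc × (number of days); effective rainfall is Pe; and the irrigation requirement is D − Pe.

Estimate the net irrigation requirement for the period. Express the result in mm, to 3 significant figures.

ET₀ = 0.64 × 6.1 = 3.9040 mm/d
ETc = Kc × ET₀ = 1.12 × 3.9040 = 4.3725 mm/d
Crop demand D = ETc × 30 d = 4.3725 × 30 = 131.175 mm
Pe = 0.82 × 48.8 = 40.016 mm
D − Pe = 131.175 − 40.016 = 91.159 mm

91.2 mm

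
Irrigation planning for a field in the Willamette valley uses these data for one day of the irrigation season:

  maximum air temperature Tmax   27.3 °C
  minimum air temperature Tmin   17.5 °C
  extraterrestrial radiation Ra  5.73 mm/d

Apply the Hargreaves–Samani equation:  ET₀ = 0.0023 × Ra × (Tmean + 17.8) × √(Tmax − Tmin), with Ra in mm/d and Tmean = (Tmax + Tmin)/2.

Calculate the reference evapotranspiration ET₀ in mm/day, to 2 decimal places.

1.66 mm/day

Tmean = (27.3 + 17.5)/2 = 22.40 °C
ET₀ = 0.0023 × 5.73 × (22.40 + 17.8) × √9.8 = 0.0023 × 5.73 × 40.20 × 3.1305 = 1.6585 mm/d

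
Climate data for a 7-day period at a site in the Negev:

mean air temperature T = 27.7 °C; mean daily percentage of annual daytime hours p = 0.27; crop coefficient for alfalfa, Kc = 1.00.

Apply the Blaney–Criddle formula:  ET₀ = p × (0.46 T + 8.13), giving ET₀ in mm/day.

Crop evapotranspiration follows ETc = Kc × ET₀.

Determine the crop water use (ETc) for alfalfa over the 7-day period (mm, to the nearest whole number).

ET₀ = 0.27 × (0.46 × 27.7 + 8.13) = 0.27 × 20.872 = 5.6354 mm/d
ETc = Kc × ET₀ = 1.00 × 5.6354 = 5.6354 mm/d
Over 7 days: 5.6354 × 7 = 39.448 mm

39 mm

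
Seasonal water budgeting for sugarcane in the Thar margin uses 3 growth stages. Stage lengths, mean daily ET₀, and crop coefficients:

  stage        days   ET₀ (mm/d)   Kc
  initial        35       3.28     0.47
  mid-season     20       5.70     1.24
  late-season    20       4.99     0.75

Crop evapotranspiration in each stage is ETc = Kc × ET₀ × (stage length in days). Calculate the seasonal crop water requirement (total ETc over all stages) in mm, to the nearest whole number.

initial: 0.47 × 3.28 × 35 = 53.96 mm
mid-season: 1.24 × 5.70 × 20 = 141.36 mm
late-season: 0.75 × 4.99 × 20 = 74.85 mm
Seasonal total = 270.17 mm

270 mm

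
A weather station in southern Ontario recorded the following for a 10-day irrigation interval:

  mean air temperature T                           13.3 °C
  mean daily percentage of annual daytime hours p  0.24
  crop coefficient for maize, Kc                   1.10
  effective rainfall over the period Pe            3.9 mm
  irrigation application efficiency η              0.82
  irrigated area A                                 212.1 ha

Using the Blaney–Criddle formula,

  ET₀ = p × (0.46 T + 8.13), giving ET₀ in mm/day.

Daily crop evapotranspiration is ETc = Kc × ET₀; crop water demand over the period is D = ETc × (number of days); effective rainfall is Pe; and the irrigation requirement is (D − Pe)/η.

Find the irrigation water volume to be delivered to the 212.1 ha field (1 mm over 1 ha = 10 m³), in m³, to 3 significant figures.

87200 m³

ET₀ = 0.24 × (0.46 × 13.3 + 8.13) = 0.24 × 14.248 = 3.4195 mm/d
ETc = Kc × ET₀ = 1.10 × 3.4195 = 3.7615 mm/d
Crop demand D = ETc × 10 d = 3.7615 × 10 = 37.615 mm
D − Pe = 37.615 − 3.9 = 33.715 mm
Gross irrigation = 33.715 / 0.82 = 41.116 mm
Volume = 41.116 mm × 212.1 ha × 10 = 87207.0 m³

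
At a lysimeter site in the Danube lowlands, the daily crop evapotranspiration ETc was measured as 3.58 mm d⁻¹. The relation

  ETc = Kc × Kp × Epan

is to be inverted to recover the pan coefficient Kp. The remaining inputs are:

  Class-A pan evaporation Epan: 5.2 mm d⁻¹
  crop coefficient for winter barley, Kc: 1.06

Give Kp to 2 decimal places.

0.65

ETc = Kc × Kp × Epan  ⇒  Kp = ETc / (Kc × Epan)
Kp = 3.58 / (1.06 × 5.2) = 3.58 / 5.512 = 0.6495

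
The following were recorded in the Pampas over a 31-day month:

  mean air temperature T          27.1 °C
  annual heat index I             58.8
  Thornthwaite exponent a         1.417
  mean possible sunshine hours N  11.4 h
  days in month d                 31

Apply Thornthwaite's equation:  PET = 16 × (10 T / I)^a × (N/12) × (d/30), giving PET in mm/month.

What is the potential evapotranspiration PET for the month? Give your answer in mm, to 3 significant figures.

137 mm

10T/I = 10 × 27.1 / 58.8 = 4.6088
(10T/I)^a = 4.6088^1.417 = 8.7157
Uncorrected PET = 16 × 8.7157 = 139.451 mm
Correction = (N/12)(d/30) = (11.4/12)(31/30) = 0.9817
PET = 139.451 × 0.9817 = 136.899 mm/month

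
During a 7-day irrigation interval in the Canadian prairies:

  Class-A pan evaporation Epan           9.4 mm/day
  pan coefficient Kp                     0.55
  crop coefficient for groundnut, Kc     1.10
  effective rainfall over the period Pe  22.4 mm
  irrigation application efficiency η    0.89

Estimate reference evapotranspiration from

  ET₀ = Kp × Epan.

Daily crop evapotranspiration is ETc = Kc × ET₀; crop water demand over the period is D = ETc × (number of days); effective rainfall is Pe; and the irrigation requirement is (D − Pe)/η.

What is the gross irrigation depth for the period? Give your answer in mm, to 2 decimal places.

ET₀ = 0.55 × 9.4 = 5.1700 mm/d
ETc = Kc × ET₀ = 1.10 × 5.1700 = 5.6870 mm/d
Crop demand D = ETc × 7 d = 5.6870 × 7 = 39.809 mm
D − Pe = 39.809 − 22.4 = 17.409 mm
Gross irrigation = 17.409 / 0.89 = 19.561 mm

19.56 mm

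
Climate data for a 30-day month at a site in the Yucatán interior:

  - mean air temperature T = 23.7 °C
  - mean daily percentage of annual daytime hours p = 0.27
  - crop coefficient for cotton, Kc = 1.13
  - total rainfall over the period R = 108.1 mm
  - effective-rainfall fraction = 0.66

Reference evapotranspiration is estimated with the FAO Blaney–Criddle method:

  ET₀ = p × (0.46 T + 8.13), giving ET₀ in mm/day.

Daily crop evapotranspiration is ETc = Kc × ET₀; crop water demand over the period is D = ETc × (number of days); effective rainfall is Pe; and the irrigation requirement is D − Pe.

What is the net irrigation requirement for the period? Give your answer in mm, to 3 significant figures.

103 mm

ET₀ = 0.27 × (0.46 × 23.7 + 8.13) = 0.27 × 19.032 = 5.1386 mm/d
ETc = Kc × ET₀ = 1.13 × 5.1386 = 5.8066 mm/d
Crop demand D = ETc × 30 d = 5.8066 × 30 = 174.198 mm
Pe = 0.66 × 108.1 = 71.346 mm
D − Pe = 174.198 − 71.346 = 102.852 mm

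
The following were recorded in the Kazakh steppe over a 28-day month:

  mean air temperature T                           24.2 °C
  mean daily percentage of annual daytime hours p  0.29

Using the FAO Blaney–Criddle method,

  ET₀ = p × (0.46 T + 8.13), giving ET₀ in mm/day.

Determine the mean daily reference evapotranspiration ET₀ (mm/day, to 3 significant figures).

5.59 mm/day

ET₀ = 0.29 × (0.46 × 24.2 + 8.13) = 0.29 × 19.262 = 5.5860 mm/d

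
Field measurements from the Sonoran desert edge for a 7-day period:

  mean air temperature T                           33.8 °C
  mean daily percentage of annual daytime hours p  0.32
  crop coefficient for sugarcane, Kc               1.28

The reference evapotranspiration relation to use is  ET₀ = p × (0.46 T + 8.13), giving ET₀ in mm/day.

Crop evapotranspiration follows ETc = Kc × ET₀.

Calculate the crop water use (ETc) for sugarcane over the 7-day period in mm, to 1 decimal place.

67.9 mm

ET₀ = 0.32 × (0.46 × 33.8 + 8.13) = 0.32 × 23.678 = 7.5770 mm/d
ETc = Kc × ET₀ = 1.28 × 7.5770 = 9.6986 mm/d
Over 7 days: 9.6986 × 7 = 67.890 mm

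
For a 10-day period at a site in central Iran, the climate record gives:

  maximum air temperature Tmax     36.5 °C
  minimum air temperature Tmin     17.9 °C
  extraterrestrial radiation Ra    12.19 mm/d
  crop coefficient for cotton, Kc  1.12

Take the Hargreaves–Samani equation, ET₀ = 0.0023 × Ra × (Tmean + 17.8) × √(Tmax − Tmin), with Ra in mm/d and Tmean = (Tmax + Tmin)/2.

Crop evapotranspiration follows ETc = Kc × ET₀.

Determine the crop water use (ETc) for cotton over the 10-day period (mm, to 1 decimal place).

Tmean = (36.5 + 17.9)/2 = 27.20 °C
ET₀ = 0.0023 × 12.19 × (27.20 + 17.8) × √18.6 = 0.0023 × 12.19 × 45.00 × 4.3128 = 5.4413 mm/d
ETc = Kc × ET₀ = 1.12 × 5.4413 = 6.0943 mm/d
Over 10 days: 6.0943 × 10 = 60.943 mm

60.9 mm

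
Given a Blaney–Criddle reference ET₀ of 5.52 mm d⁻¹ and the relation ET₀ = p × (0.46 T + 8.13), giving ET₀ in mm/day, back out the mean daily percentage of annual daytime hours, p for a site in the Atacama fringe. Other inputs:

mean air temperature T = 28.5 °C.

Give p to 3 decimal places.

0.260

p = ET₀ / (0.46 T + 8.13) = 5.52 / (0.46 × 28.5 + 8.13) = 5.52 / 21.240 = 0.2599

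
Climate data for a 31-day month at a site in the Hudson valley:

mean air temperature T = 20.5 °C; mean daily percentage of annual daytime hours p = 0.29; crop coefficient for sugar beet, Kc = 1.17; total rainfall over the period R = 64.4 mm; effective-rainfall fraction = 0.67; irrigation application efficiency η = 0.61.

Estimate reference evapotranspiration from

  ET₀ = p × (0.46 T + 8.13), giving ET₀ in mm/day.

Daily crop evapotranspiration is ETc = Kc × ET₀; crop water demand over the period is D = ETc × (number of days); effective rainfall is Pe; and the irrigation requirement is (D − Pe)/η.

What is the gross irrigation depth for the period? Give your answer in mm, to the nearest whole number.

232 mm

ET₀ = 0.29 × (0.46 × 20.5 + 8.13) = 0.29 × 17.560 = 5.0924 mm/d
ETc = Kc × ET₀ = 1.17 × 5.0924 = 5.9581 mm/d
Crop demand D = ETc × 31 d = 5.9581 × 31 = 184.701 mm
Pe = 0.67 × 64.4 = 43.148 mm
D − Pe = 184.701 − 43.148 = 141.553 mm
Gross irrigation = 141.553 / 0.61 = 232.054 mm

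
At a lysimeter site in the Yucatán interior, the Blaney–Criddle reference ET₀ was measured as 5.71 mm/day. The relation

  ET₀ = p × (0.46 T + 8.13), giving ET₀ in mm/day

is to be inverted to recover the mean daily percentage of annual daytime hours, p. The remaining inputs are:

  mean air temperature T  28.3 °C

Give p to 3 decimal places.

0.270

p = ET₀ / (0.46 T + 8.13) = 5.71 / (0.46 × 28.3 + 8.13) = 5.71 / 21.148 = 0.2700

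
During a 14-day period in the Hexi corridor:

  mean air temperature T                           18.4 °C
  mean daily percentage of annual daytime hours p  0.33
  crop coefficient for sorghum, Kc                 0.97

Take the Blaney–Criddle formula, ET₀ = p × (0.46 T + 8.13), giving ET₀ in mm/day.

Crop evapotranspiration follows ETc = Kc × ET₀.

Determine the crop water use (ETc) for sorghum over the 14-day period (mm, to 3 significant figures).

74.4 mm

ET₀ = 0.33 × (0.46 × 18.4 + 8.13) = 0.33 × 16.594 = 5.4760 mm/d
ETc = Kc × ET₀ = 0.97 × 5.4760 = 5.3117 mm/d
Over 14 days: 5.3117 × 14 = 74.364 mm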